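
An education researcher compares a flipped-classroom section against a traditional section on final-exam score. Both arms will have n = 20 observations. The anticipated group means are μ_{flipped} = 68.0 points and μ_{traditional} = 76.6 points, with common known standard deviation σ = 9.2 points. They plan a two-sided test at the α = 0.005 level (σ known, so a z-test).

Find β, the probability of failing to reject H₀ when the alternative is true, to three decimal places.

β ≈ 0.441

Standardized effect: d = |μ_{flipped} − μ_{traditional}| / σ = |68.0 − 76.6| / 9.2 = 0.9348
Noncentrality parameter: δ = d·√(n/2) = 0.9348 × √(20/2) = 2.9560
Critical value for a two-sided test at α = 0.005: z_{α/2} = 2.807.
Power = Φ(δ − 2.807) + Φ(−δ − 2.807) = Φ(0.149) + Φ(-5.763) = 0.5592 + 0.0000 = 0.5592.
Type II error: β = 1 − power = 1 − 0.5592 = 0.4408.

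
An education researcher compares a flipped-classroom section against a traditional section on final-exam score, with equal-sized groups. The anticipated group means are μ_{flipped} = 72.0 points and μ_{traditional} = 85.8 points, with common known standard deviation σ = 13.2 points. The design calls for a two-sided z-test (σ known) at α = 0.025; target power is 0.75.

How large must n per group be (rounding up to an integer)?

n = 16 per group

Standardized effect: d = |μ_{flipped} − μ_{traditional}| / σ = |72.0 − 85.8| / 13.2 = 1.0455
Set Φ(δ − 2.241) = 0.75; then δ − 2.241 = Φ⁻¹(0.75) = 0.674, giving δ = 2.916.
(For δ > 0 the lower-tail rejection region contributes negligibly to power, so the one-term inversion is standard.)
δ = d·√(n/2) ⇒ n = 2(δ/d)² = 2 × (2.916 / 1.0455)² = 15.56.
Rounding up, n = 16 per group.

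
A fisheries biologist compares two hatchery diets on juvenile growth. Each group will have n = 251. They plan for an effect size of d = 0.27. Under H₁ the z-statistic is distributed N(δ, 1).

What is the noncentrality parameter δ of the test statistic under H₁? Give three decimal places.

δ = d·√(n/2) = 0.27 × √(251/2) = 3.0247

δ ≈ 3.025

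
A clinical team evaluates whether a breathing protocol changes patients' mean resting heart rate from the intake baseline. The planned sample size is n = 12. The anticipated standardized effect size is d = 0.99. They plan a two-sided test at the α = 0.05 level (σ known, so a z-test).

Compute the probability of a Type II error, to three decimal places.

β ≈ 0.071

Noncentrality parameter: δ = d·√n = 0.99 × √12 = 3.4295
Critical value for a two-sided test at α = 0.05: z_{α/2} = 1.960.
Power = Φ(δ − 1.960) + Φ(−δ − 1.960) = Φ(1.469) + Φ(-5.389) = 0.9292 + 0.0000 = 0.9292.
Type II error: β = 1 − power = 1 − 0.9292 = 0.0708.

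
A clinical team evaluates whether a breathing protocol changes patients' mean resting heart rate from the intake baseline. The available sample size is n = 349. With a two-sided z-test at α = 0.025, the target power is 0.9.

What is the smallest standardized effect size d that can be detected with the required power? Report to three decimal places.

Required noncentrality: δ = z_{0.0125} + z_{0.10} = 2.241 + 1.282 = 3.523.
(Lower-tail contribution to power is negligible for δ > 0.)
δ = d·√n ⇒ d = δ/√n = 3.523/√349 = 0.1886.

d ≈ 0.189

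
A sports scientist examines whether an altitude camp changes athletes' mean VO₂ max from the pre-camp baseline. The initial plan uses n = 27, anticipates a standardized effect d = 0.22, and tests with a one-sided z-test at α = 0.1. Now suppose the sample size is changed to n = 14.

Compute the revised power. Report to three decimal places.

With n = 14: δ = d·√n = 0.22 × √14 = 0.8232. Critical value z_{0.1} = 1.282.
Revised power = P(Z > 1.282 − δ) = Φ(-0.458) = 0.3233.

Power ≈ 0.323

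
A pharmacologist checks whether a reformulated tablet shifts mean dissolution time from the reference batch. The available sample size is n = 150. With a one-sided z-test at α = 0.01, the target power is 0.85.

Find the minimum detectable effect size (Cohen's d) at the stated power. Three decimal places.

d ≈ 0.275

Required noncentrality: δ = z_{0.01} + z_{0.15} = 2.326 + 1.036 = 3.363.
δ = d·√n ⇒ d = δ/√n = 3.363/√150 = 0.2746.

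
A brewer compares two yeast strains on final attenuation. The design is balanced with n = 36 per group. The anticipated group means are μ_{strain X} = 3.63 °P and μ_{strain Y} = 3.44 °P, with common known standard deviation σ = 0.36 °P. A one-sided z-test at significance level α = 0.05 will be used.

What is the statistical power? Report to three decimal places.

Standardized effect: d = |μ_{strain X} − μ_{strain Y}| / σ = |3.63 − 3.44| / 0.36 = 0.5278
Noncentrality parameter: δ = d·√(n/2) = 0.5278 × √(36/2) = 2.2392
Critical value for a one-sided test at α = 0.05: z_α = 1.645.
Power = P(Z > 1.645 − δ) = Φ(0.594) = 0.7239.

Power ≈ 0.724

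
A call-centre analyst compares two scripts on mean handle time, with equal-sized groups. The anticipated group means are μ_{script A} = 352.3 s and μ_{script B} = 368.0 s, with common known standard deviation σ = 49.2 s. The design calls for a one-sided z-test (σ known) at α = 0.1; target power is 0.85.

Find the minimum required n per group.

n = 106 per group

Standardized effect: d = |μ_{script A} − μ_{script B}| / σ = |352.3 − 368.0| / 49.2 = 0.3191
Set Φ(δ − 1.282) = 0.85; then δ − 1.282 = Φ⁻¹(0.85) = 1.036, giving δ = 2.318.
δ = d·√(n/2) ⇒ n = 2(δ/d)² = 2 × (2.318 / 0.3191)² = 105.53.
Round up to the next whole unit.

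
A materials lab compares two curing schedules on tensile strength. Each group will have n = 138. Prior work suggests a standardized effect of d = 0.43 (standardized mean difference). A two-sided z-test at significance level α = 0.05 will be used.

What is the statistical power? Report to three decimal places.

Noncentrality parameter: δ = d·√(n/2) = 0.43 × √(138/2) = 3.5718
Two-sided α = 0.05 → critical value z_{0.025} = 1.960.
Power = Φ(δ − 1.960) + Φ(−δ − 1.960) = Φ(1.612) + Φ(-5.532) = 0.9465 + 0.0000 = 0.9465.

Power ≈ 0.947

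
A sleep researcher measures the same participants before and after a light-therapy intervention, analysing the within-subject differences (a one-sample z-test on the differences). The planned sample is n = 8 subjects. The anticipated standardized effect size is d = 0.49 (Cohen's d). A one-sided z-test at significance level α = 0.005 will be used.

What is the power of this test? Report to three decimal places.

Power ≈ 0.117

Noncentrality parameter: δ = d·√n = 0.49 × √8 = 1.3859
Critical value for a one-sided test at α = 0.005: z_α = 2.576.
Power = P(Z > 2.576 − δ) = Φ(-1.190) = 0.1170.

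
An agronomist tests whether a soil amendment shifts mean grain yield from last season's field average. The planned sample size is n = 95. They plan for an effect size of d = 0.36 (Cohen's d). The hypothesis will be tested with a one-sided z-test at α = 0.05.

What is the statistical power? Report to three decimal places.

Noncentrality parameter: λ = d·√n = 0.36 × √95 = 3.5088
One-sided α = 0.05 → critical value z_{0.05} = 1.645.
Power = Φ(λ − 1.645) = Φ(1.864) = 0.9688.

Power ≈ 0.969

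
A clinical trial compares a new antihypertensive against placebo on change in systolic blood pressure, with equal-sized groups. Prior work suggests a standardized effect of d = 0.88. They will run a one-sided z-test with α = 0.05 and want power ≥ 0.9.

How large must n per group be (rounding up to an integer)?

Set Φ(δ − 1.645) = 0.9; then δ − 1.645 = Φ⁻¹(0.9) = 1.282, giving δ = 2.926.
δ = d·√(n/2) ⇒ n = 2(δ/d)² = 2 × (2.926 / 0.88)² = 22.12.
Rounding up, n = 23 per group.

n = 23 per group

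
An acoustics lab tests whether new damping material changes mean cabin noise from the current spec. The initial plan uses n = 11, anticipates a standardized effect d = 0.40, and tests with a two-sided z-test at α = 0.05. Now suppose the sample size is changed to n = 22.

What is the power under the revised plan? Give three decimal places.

With n = 22: δ = d·√n = 0.40 × √22 = 1.8762. Critical value z_{0.025} = 1.960.
Revised power = Φ(δ − 1.960) + Φ(−δ − 1.960) = Φ(-0.084) + Φ(-3.836) = 0.4666 + 0.0001 = 0.4667.

Power ≈ 0.467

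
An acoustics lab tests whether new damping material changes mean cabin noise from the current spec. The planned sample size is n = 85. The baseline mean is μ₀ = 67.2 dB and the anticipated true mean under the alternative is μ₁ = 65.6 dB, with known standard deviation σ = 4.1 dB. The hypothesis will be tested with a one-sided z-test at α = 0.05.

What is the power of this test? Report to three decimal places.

Power ≈ 0.975

Standardized effect: d = |μ₁ − μ₀| / σ = |65.6 − 67.2| / 4.1 = 0.3902
Noncentrality parameter: δ = d·√n = 0.3902 × √85 = 3.5979
Critical value for a one-sided test at α = 0.05: z_α = 1.645.
Power = P(Z > 1.645 − δ) = Φ(1.953) = 0.9746.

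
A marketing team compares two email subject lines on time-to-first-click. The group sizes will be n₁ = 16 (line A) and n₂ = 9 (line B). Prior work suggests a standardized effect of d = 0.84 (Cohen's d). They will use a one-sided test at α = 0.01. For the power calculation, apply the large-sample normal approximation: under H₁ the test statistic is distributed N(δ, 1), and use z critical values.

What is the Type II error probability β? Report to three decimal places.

β ≈ 0.622

Noncentrality parameter: δ = d / √(1/n₁ + 1/n₂) = 0.84 / √(1/16 + 1/9) = 2.0160
One-sided α = 0.01 → critical value z_{0.01} = 2.326.
Power = Φ(δ − 2.326) = Φ(-0.310) = 0.3781.
Type II error: β = 1 − power = 1 − 0.3781 = 0.6219.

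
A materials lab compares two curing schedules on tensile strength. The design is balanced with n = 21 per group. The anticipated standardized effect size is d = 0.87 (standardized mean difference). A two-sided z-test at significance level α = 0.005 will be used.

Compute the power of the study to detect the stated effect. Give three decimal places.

Noncentrality parameter: δ = d·√(n/2) = 0.87 × √(21/2) = 2.8191
Critical value for a two-sided test at α = 0.005: z_{α/2} = 2.807.
Power = Φ(δ − 2.807) + Φ(−δ − 2.807) = Φ(0.012) + Φ(-5.626) = 0.5048 + 0.0000 = 0.5048.

Power ≈ 0.505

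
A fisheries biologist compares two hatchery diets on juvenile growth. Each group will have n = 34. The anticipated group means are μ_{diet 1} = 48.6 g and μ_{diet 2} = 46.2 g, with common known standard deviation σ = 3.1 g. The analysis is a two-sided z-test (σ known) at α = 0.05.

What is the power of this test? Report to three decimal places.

Standardized effect: d = |μ_{diet 1} − μ_{diet 2}| / σ = |48.6 − 46.2| / 3.1 = 0.7742
Noncentrality parameter: δ = d·√(n/2) = 0.7742 × √(34/2) = 3.1921
Critical value for a two-sided test at α = 0.05: z_{α/2} = 1.960.
Power = Φ(δ − 1.960) + Φ(−δ − 1.960) = Φ(1.232) + Φ(-5.152) = 0.8910 + 0.0000 = 0.8910.

Power ≈ 0.891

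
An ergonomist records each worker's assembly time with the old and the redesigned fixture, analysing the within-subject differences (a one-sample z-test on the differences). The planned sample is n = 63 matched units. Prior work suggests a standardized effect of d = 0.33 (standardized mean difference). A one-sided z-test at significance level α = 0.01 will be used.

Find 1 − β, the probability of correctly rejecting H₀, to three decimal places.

Power ≈ 0.615

Noncentrality parameter: λ = d·√n = 0.33 × √63 = 2.6193
Critical value for a one-sided test at α = 0.01: z_α = 2.326.
Power = Φ(λ − 2.326) = Φ(0.293) = 0.6152.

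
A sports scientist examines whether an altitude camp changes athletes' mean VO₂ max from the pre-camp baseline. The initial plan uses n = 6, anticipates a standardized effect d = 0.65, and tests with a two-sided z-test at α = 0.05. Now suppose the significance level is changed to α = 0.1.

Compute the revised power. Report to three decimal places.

δ = d·√n = 0.65 × √6 = 1.5922 (unchanged). New critical value: z_{0.05} = 1.645.
Revised power = Φ(δ − 1.645) + Φ(−δ − 1.645) = Φ(-0.053) + Φ(-3.237) = 0.4790 + 0.0006 = 0.4796.

Power ≈ 0.480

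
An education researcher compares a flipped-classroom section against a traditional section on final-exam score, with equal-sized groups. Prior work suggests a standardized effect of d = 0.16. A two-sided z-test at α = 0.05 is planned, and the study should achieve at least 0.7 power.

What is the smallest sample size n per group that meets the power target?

For power 0.7 need Φ(δ − z_{0.025}) = 0.7, so δ = z_{0.025} + z_{0.30} = 1.960 + 0.524 = 2.484.
(For δ > 0 the lower-tail rejection region contributes negligibly to power, so the one-term inversion is standard.)
δ = d·√(n/2) ⇒ n = 2(δ/d)² = 2 × (2.484 / 0.16)² = 482.19.
Round up to the next whole unit.

n = 483 per group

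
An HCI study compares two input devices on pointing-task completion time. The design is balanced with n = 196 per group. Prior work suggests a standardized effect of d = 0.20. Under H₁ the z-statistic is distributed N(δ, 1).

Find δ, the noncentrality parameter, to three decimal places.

The noncentrality parameter scales effect size by the design's sample-size factor: δ = d·√(n/2) = 0.20 × √(196/2) = 1.9799

δ ≈ 1.980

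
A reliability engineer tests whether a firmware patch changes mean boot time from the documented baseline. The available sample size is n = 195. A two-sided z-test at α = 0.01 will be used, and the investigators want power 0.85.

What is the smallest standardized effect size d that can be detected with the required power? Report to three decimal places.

Need Φ(δ − 2.576) = 0.85, so δ = 2.576 + 1.036 = 3.612.
(The second rejection-region term Φ(−δ − z_{α/2}) is negligible and dropped.)
δ = d·√n ⇒ d = δ/√n = 3.612/√195 = 0.2587.

d ≈ 0.259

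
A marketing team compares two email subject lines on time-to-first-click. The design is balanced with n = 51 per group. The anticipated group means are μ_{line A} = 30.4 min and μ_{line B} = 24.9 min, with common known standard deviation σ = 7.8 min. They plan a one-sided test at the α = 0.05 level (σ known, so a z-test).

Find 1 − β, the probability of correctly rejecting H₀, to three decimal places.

Power ≈ 0.972

Standardized effect: d = |μ_{line A} − μ_{line B}| / σ = |30.4 − 24.9| / 7.8 = 0.7051
Noncentrality parameter: δ = d·√(n/2) = 0.7051 × √(51/2) = 3.5607
Critical value for a one-sided test at α = 0.05: z_α = 1.645.
Power = P(Z > 1.645 − δ) = Φ(1.916) = 0.9723.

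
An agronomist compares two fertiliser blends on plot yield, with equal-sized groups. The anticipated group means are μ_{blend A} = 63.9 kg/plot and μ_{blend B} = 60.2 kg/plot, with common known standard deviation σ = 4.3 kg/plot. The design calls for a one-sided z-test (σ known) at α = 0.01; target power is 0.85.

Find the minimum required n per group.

Standardized effect: d = |μ_{blend A} − μ_{blend B}| / σ = |63.9 − 60.2| / 4.3 = 0.8605
Set Φ(δ − 2.326) = 0.85; then δ − 2.326 = Φ⁻¹(0.85) = 1.036, giving δ = 3.363.
δ = d·√(n/2) ⇒ n = 2(δ/d)² = 2 × (3.363 / 0.8605)² = 30.55.
Rounding up, n = 31 per group.

n = 31 per group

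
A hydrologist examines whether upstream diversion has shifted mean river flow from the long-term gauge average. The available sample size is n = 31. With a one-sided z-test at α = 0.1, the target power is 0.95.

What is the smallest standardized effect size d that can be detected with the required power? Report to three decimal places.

d ≈ 0.526

Required noncentrality: δ = z_{0.1} + z_{0.05} = 1.282 + 1.645 = 2.926.
δ = d·√n ⇒ d = δ/√n = 2.926/√31 = 0.5256.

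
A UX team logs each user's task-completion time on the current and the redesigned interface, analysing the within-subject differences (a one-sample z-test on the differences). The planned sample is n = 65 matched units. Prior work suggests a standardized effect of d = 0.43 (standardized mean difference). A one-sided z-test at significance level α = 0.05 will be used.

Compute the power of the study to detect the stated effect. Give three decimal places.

Power ≈ 0.966

Noncentrality parameter: δ = d·√n = 0.43 × √65 = 3.4668
Critical value for a one-sided test at α = 0.05: z_α = 1.645.
Power = P(Z > 1.645 − δ) = Φ(1.822) = 0.9658.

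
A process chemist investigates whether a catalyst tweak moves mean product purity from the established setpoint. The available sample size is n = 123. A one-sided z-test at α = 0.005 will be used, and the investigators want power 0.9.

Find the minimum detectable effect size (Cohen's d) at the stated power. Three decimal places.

Required noncentrality: δ = z_{0.005} + z_{0.10} = 2.576 + 1.282 = 3.857.
δ = d·√n ⇒ d = δ/√n = 3.857/√123 = 0.3478.

d ≈ 0.348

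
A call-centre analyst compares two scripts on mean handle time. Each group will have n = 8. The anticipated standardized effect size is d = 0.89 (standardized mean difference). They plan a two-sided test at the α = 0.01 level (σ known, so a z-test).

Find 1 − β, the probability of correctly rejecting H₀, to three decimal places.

Noncentrality parameter: δ = d·√(n/2) = 0.89 × √(8/2) = 1.7800
Two-sided α = 0.01 → critical value z_{0.005} = 2.576.
Power = Φ(δ − 2.576) + Φ(−δ − 2.576) = Φ(-0.796) + Φ(-4.356) = 0.2131 + 0.0000 = 0.2131.

Power ≈ 0.213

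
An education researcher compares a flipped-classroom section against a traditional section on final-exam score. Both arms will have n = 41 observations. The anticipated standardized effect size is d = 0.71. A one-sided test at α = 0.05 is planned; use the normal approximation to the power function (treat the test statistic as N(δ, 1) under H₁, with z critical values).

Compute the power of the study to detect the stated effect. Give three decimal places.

Noncentrality parameter: δ = d·√(n/2) = 0.71 × √(41/2) = 3.2147
One-sided α = 0.05 → critical value z_{0.05} = 1.645.
Power = P(Z > 1.645 − δ) = Φ(1.570) = 0.9418.

Power ≈ 0.942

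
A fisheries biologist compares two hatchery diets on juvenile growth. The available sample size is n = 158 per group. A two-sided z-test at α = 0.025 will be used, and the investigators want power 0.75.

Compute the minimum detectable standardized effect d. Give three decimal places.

d ≈ 0.328

Required noncentrality: δ = z_{0.0125} + z_{0.25} = 2.241 + 0.674 = 2.916.
(The second rejection-region term Φ(−δ − z_{α/2}) is negligible and dropped.)
δ = d·√(n/2) ⇒ d = δ/√(n/2) = 2.916/√(158/2) = 0.3281.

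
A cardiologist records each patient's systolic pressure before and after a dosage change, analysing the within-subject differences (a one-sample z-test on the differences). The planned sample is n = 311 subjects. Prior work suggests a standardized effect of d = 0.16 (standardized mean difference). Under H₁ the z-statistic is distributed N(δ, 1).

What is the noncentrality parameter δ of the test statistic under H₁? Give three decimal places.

The noncentrality parameter scales effect size by the design's sample-size factor: δ = d·√n = 0.16 × √311 = 2.8216

δ ≈ 2.822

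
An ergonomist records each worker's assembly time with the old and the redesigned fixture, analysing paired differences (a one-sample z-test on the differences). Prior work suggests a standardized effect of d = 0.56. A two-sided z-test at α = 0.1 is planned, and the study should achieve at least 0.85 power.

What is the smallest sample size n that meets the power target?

n = 23

For power 0.85 need Φ(δ − z_{0.05}) = 0.85, so δ = z_{0.05} + z_{0.15} = 1.645 + 1.036 = 2.681.
(Ignoring the negligible lower-tail rejection probability gives the usual closed-form inversion.)
δ = d·√n ⇒ n = (δ/d)² = (2.681 / 0.56)² = 22.93.
Rounding up, n = 23.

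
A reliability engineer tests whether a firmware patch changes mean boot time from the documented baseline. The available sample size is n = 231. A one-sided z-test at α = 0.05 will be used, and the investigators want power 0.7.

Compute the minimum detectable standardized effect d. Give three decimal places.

Required noncentrality: δ = z_{0.05} + z_{0.30} = 1.645 + 0.524 = 2.169.
δ = d·√n ⇒ d = δ/√n = 2.169/√231 = 0.1427.

d ≈ 0.143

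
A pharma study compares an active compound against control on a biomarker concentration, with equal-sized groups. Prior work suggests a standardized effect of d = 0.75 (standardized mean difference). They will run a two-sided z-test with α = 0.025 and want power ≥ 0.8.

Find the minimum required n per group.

n = 34 per group

Set Φ(δ − 2.241) = 0.8; then δ − 2.241 = Φ⁻¹(0.8) = 0.842, giving δ = 3.083.
(The Φ(−δ − z_{α/2}) term is vanishingly small for δ > 0 and is dropped in the standard sample-size formula.)
δ = d·√(n/2) ⇒ n = 2(δ/d)² = 2 × (3.083 / 0.75)² = 33.80.
Rounding up, n = 34 per group.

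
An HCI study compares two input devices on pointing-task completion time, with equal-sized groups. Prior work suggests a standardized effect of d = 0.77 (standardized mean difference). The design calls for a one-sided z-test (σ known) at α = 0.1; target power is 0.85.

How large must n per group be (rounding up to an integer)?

n = 19 per group

For power 0.85 need Φ(δ − z_{0.1}) = 0.85, so δ = z_{0.1} + z_{0.15} = 1.282 + 1.036 = 2.318.
δ = d·√(n/2) ⇒ n = 2(δ/d)² = 2 × (2.318 / 0.77)² = 18.12.
Rounding up, n = 19 per group.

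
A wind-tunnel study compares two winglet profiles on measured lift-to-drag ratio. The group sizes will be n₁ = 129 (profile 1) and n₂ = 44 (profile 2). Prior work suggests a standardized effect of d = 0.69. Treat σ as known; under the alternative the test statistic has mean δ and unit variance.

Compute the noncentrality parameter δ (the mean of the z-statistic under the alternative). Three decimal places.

The noncentrality parameter scales effect size by the design's sample-size factor: δ = d / √(1/n₁ + 1/n₂) = 0.69 / √(1/129 + 1/44) = 3.9523

δ ≈ 3.952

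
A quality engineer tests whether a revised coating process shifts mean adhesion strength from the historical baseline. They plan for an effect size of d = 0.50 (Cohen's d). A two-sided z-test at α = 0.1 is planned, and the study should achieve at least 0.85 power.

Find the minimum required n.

n = 29

For power 0.85 need Φ(δ − z_{0.05}) = 0.85, so δ = z_{0.05} + z_{0.15} = 1.645 + 1.036 = 2.681.
(The Φ(−δ − z_{α/2}) term is vanishingly small for δ > 0 and is dropped in the standard sample-size formula.)
δ = d·√n ⇒ n = (δ/d)² = (2.681 / 0.50)² = 28.76.
Rounding up, n = 29.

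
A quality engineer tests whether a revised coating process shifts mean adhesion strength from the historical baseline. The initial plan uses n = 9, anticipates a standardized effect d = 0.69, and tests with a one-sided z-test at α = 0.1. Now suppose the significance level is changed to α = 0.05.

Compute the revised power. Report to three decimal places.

Power ≈ 0.665

δ = d·√n = 0.69 × √9 = 2.0700 (unchanged). New critical value: z_{0.05} = 1.645.
Revised power = Φ(δ − 1.645) = Φ(0.425) = 0.6646.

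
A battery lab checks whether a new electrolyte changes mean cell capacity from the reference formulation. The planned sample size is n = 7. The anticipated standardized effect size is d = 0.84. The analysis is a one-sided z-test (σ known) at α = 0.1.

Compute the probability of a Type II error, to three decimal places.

β ≈ 0.173

Noncentrality parameter: δ = d·√n = 0.84 × √7 = 2.2224
Critical value for a one-sided test at α = 0.1: z_α = 1.282.
Power = Φ(δ − 1.282) = Φ(0.941) = 0.8266.
Type II error: β = 1 − power = 1 − 0.8266 = 0.1734.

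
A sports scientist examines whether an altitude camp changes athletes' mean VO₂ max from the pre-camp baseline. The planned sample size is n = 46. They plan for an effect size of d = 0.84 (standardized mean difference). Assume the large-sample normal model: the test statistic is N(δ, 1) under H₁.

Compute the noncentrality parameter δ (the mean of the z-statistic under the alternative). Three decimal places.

The noncentrality parameter scales effect size by the design's sample-size factor: δ = d·√n = 0.84 × √46 = 5.6972

δ ≈ 5.697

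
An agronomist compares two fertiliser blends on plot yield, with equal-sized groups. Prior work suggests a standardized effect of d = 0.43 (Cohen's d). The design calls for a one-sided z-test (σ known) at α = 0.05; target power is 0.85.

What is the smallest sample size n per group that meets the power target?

Set Φ(δ − 1.645) = 0.85; then δ − 1.645 = Φ⁻¹(0.85) = 1.036, giving δ = 2.681.
δ = d·√(n/2) ⇒ n = 2(δ/d)² = 2 × (2.681 / 0.43)² = 77.76.
Rounding up, n = 78 per group.

n = 78 per group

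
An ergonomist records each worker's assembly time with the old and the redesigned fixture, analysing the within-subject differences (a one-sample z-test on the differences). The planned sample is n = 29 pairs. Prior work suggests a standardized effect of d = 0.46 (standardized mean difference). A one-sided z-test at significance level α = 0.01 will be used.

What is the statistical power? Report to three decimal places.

Power ≈ 0.560

Noncentrality parameter: δ = d·√n = 0.46 × √29 = 2.4772
One-sided α = 0.01 → critical value z_{0.01} = 2.326.
Power = P(Z > 2.326 − δ) = Φ(0.151) = 0.5599.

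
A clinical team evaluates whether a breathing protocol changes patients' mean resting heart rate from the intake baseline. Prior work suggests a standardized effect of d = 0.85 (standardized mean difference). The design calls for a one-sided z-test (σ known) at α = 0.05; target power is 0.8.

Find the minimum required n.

For power 0.8 need Φ(δ − z_{0.05}) = 0.8, so δ = z_{0.05} + z_{0.20} = 1.645 + 0.842 = 2.486.
δ = d·√n ⇒ n = (δ/d)² = (2.486 / 0.85)² = 8.56.
Rounding up, n = 9.

n = 9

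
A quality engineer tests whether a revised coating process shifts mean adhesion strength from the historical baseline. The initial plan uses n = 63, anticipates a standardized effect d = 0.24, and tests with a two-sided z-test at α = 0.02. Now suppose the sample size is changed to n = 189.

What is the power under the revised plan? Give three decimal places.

With n = 189: δ = d·√n = 0.24 × √189 = 3.2995. Critical value z_{0.01} = 2.326.
Revised power = Φ(δ − 2.326) + Φ(−δ − 2.326) = Φ(0.973) + Φ(-5.626) = 0.8347 + 0.0000 = 0.8347.

Power ≈ 0.835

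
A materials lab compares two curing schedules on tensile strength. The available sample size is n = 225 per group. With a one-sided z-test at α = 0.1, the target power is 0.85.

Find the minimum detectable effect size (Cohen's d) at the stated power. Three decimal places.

Required noncentrality: δ = z_{0.1} + z_{0.15} = 1.282 + 1.036 = 2.318.
δ = d·√(n/2) ⇒ d = δ/√(n/2) = 2.318/√(225/2) = 0.2185.

d ≈ 0.219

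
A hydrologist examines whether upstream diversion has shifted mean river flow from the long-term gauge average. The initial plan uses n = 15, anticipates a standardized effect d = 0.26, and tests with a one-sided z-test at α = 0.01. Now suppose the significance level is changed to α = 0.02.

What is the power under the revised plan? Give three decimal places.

Power ≈ 0.148

δ = d·√n = 0.26 × √15 = 1.0070 (unchanged). New critical value: z_{0.02} = 2.054.
Revised power = Φ(δ − 2.054) = Φ(-1.047) = 0.1476.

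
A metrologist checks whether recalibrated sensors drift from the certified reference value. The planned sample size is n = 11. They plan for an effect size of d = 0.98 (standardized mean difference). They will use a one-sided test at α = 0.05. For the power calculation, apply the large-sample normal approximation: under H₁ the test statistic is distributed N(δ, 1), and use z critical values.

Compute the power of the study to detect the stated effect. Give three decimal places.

Noncentrality parameter: δ = d·√n = 0.98 × √11 = 3.2503
One-sided α = 0.05 → critical value z_{0.05} = 1.645.
Power = P(Z > 1.645 − δ) = Φ(1.605) = 0.9458.

Power ≈ 0.946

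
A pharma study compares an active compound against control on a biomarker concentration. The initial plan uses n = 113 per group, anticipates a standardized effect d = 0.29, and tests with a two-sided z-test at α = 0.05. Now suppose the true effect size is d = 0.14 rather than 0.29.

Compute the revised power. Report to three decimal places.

With d = 0.14: δ = d·√(n/2) = 0.14 × √(113/2) = 1.0523. Critical value z_{0.025} = 1.960.
Revised power = Φ(δ − 1.960) + Φ(−δ − 1.960) = Φ(-0.908) + Φ(-3.012) = 0.1820 + 0.0013 = 0.1833.

Power ≈ 0.183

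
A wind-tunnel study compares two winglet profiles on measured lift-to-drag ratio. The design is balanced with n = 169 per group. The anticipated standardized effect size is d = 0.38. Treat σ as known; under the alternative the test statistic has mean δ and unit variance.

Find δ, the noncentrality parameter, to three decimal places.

δ = d·√(n/2) = 0.38 × √(169/2) = 3.4931

δ ≈ 3.493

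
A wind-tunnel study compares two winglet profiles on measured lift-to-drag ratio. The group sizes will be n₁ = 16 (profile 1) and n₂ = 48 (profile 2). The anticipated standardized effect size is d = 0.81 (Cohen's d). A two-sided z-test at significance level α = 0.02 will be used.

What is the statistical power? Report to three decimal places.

Noncentrality parameter: δ = d / √(1/n₁ + 1/n₂) = 0.81 / √(1/16 + 1/48) = 2.8059
Two-sided α = 0.02 → critical value z_{0.01} = 2.326.
Power = Φ(δ − 2.326) + Φ(−δ − 2.326) = Φ(0.480) + Φ(-5.132) = 0.6842 + 0.0000 = 0.6842.

Power ≈ 0.684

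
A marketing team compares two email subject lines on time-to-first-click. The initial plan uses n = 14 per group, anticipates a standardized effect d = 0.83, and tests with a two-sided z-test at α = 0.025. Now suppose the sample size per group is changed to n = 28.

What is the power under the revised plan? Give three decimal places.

With n = 28 per group: δ = d·√(n/2) = 0.83 × √(28/2) = 3.1056. Critical value z_{0.0125} = 2.241.
Revised power = Φ(δ − 2.241) + Φ(−δ − 2.241) = Φ(0.864) + Φ(-5.347) = 0.8063 + 0.0000 = 0.8063.

Power ≈ 0.806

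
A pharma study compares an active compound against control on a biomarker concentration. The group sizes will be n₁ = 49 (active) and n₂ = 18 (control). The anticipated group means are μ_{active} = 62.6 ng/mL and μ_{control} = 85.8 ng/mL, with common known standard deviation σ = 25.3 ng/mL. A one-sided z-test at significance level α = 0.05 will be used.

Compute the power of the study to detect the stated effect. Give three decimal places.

Power ≈ 0.954

Standardized effect: d = |μ_{active} − μ_{control}| / σ = |62.6 − 85.8| / 25.3 = 0.9170
Noncentrality parameter: δ = d / √(1/n₁ + 1/n₂) = 0.9170 / √(1/49 + 1/18) = 3.3271
One-sided α = 0.05 → critical value z_{0.05} = 1.645.
Power = Φ(δ − 1.645) = Φ(1.682) = 0.9537.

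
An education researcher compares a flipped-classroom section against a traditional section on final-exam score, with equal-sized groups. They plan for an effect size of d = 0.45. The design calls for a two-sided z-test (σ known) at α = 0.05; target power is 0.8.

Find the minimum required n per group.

Set Φ(δ − 1.960) = 0.8; then δ − 1.960 = Φ⁻¹(0.8) = 0.842, giving δ = 2.802.
(The Φ(−δ − z_{α/2}) term is vanishingly small for δ > 0 and is dropped in the standard sample-size formula.)
δ = d·√(n/2) ⇒ n = 2(δ/d)² = 2 × (2.802 / 0.45)² = 77.52.
Rounding up, n = 78 per group.

n = 78 per group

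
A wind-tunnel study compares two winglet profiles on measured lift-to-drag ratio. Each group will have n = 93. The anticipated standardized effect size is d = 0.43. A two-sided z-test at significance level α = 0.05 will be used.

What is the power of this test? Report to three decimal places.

Noncentrality parameter: δ = d·√(n/2) = 0.43 × √(93/2) = 2.9322
Two-sided α = 0.05 → critical value z_{0.025} = 1.960.
Power = Φ(δ − 1.960) + Φ(−δ − 1.960) = Φ(0.972) + Φ(-4.892) = 0.8345 + 0.0000 = 0.8345.

Power ≈ 0.835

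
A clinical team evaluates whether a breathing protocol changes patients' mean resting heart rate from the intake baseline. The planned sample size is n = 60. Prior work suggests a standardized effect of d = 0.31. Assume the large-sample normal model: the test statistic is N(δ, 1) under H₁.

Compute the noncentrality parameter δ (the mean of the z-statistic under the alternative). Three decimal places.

δ ≈ 2.401

The noncentrality parameter scales effect size by the design's sample-size factor: δ = d·√n = 0.31 × √60 = 2.4012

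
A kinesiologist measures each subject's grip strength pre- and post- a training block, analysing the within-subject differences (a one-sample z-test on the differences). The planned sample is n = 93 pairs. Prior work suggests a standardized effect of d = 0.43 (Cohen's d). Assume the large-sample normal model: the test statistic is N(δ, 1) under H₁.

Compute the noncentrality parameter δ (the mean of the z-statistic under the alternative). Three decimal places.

δ = d·√n = 0.43 × √93 = 4.1468

δ ≈ 4.147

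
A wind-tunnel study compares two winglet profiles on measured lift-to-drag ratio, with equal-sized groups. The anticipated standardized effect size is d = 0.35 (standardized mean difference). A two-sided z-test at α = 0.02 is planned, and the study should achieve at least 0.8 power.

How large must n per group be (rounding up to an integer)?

n = 164 per group

For power 0.8 need Φ(δ − z_{0.01}) = 0.8, so δ = z_{0.01} + z_{0.20} = 2.326 + 0.842 = 3.168.
(The Φ(−δ − z_{α/2}) term is vanishingly small for δ > 0 and is dropped in the standard sample-size formula.)
δ = d·√(n/2) ⇒ n = 2(δ/d)² = 2 × (3.168 / 0.35)² = 163.85.
Rounding up, n = 164 per group.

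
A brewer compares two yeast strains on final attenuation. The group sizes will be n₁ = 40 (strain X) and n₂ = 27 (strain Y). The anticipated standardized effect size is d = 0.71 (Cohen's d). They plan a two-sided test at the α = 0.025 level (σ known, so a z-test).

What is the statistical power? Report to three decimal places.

Power ≈ 0.729

Noncentrality parameter: λ = d / √(1/n₁ + 1/n₂) = 0.71 / √(1/40 + 1/27) = 2.8506
Two-sided α = 0.025 → critical value z_{0.0125} = 2.241.
Power = Φ(λ − 2.241) + Φ(−λ − 2.241) = Φ(0.609) + Φ(-5.092) = 0.7288 + 0.0000 = 0.7288.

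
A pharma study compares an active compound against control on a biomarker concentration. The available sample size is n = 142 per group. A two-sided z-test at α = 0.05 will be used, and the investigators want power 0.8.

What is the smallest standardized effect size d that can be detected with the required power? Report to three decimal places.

Need Φ(δ − 1.960) = 0.8, so δ = 1.960 + 0.842 = 2.802.
(The second rejection-region term Φ(−δ − z_{α/2}) is negligible and dropped.)
δ = d·√(n/2) ⇒ d = δ/√(n/2) = 2.802/√(142/2) = 0.3325.

d ≈ 0.332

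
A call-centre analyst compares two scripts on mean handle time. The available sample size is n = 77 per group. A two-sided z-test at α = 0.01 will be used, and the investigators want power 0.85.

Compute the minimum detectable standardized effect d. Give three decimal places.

d ≈ 0.582

Need Φ(δ − 2.576) = 0.85, so δ = 2.576 + 1.036 = 3.612.
(The second rejection-region term Φ(−δ − z_{α/2}) is negligible and dropped.)
δ = d·√(n/2) ⇒ d = δ/√(n/2) = 3.612/√(77/2) = 0.5822.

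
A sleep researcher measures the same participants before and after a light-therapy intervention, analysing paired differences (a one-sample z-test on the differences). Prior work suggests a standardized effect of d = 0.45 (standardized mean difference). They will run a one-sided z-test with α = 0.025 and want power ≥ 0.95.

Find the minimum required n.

Set Φ(δ − 1.960) = 0.95; then δ − 1.960 = Φ⁻¹(0.95) = 1.645, giving δ = 3.605.
δ = d·√n ⇒ n = (δ/d)² = (3.605 / 0.45)² = 64.17.
Round up to the next whole unit.

n = 65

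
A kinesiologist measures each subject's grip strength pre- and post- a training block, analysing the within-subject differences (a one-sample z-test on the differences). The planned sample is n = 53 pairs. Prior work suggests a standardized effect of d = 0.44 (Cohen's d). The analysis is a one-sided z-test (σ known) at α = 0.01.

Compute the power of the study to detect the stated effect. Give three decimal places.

Power ≈ 0.810

Noncentrality parameter: δ = d·√n = 0.44 × √53 = 3.2032
One-sided α = 0.01 → critical value z_{0.01} = 2.326.
Power = P(Z > 2.326 − δ) = Φ(0.877) = 0.8097.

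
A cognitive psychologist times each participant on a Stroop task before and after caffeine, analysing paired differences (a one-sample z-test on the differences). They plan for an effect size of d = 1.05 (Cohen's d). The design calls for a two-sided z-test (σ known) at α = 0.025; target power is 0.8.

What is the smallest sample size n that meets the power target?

n = 9

Set Φ(δ − 2.241) = 0.8; then δ − 2.241 = Φ⁻¹(0.8) = 0.842, giving δ = 3.083.
(Ignoring the negligible lower-tail rejection probability gives the usual closed-form inversion.)
δ = d·√n ⇒ n = (δ/d)² = (3.083 / 1.05)² = 8.62.
Rounding up, n = 9.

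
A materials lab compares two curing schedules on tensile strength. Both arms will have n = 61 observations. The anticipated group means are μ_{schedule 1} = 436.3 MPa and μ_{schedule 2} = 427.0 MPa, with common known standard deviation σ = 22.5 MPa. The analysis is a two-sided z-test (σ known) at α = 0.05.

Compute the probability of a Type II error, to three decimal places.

Standardized effect: d = |μ_{schedule 1} − μ_{schedule 2}| / σ = |436.3 − 427.0| / 22.5 = 0.4133
Noncentrality parameter: λ = d·√(n/2) = 0.4133 × √(61/2) = 2.2827
Two-sided α = 0.05 → critical value z_{0.025} = 1.960.
Power = Φ(λ − 1.960) + Φ(−λ − 1.960) = Φ(0.323) + Φ(-4.243) = 0.6266 + 0.0000 = 0.6266.
Type II error: β = 1 − power = 1 − 0.6266 = 0.3734.

β ≈ 0.373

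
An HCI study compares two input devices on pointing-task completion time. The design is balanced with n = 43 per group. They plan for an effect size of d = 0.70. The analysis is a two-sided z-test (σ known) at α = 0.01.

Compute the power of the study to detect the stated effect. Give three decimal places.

Power ≈ 0.749

Noncentrality parameter: δ = d·√(n/2) = 0.70 × √(43/2) = 3.2458
Critical value for a two-sided test at α = 0.01: z_{α/2} = 2.576.
Power = Φ(δ − 2.576) + Φ(−δ − 2.576) = Φ(0.670) + Φ(-5.822) = 0.7486 + 0.0000 = 0.7486.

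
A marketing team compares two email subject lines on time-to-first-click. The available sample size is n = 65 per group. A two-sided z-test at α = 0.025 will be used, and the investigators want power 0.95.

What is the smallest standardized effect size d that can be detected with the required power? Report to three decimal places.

Required noncentrality: δ = z_{0.0125} + z_{0.05} = 2.241 + 1.645 = 3.886.
(Lower-tail contribution to power is negligible for δ > 0.)
δ = d·√(n/2) ⇒ d = δ/√(n/2) = 3.886/√(65/2) = 0.6817.

d ≈ 0.682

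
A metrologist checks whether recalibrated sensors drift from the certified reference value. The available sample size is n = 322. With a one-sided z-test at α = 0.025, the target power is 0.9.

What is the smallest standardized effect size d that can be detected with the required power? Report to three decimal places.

Required noncentrality: δ = z_{0.025} + z_{0.10} = 1.960 + 1.282 = 3.242.
δ = d·√n ⇒ d = δ/√n = 3.242/√322 = 0.1806.

d ≈ 0.181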